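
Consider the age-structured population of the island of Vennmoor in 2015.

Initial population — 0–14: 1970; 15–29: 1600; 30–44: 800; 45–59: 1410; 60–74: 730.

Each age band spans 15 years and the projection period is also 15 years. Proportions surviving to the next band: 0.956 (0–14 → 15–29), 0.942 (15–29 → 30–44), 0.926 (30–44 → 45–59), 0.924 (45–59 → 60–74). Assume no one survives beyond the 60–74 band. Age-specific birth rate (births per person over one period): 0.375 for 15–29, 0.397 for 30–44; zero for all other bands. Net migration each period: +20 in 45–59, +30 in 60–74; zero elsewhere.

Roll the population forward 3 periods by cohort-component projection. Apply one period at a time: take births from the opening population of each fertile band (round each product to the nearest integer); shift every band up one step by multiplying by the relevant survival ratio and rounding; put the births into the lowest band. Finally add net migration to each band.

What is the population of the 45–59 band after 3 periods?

1663

— Period 1 —
Births: 1600 × 0.375 = 600  |  800 × 0.397 = 318 → total 918
15–29: 1970 × 0.956 = 1883
30–44: 1600 × 0.942 = 1507
45–59: 800 × 0.926 = 741
60–74: 1410 × 0.924 = 1303
Net migration: 45–59 + 20 → 761; 60–74 + 30 → 1333
Giving 918 / 1883 / 1507 / 761 / 1333.
— Period 2 —
Births: 1883 × 0.375 = 706  |  1507 × 0.397 = 598 → total 1304
15–29: 918 × 0.956 = 878
30–44: 1883 × 0.942 = 1774
45–59: 1507 × 0.926 = 1395
60–74: 761 × 0.924 = 703
Net migration: 45–59 + 20 → 1415; 60–74 + 30 → 733
Giving 1304 / 878 / 1774 / 1415 / 733.
— Period 3 —
Births: 878 × 0.375 = 329  |  1774 × 0.397 = 704 → total 1033
15–29: 1304 × 0.956 = 1247
30–44: 878 × 0.942 = 827
45–59: 1774 × 0.926 = 1643
60–74: 1415 × 0.924 = 1307
Net migration: 45–59 + 20 → 1663; 60–74 + 30 → 1337
Giving 1033 / 1247 / 827 / 1663 / 1337.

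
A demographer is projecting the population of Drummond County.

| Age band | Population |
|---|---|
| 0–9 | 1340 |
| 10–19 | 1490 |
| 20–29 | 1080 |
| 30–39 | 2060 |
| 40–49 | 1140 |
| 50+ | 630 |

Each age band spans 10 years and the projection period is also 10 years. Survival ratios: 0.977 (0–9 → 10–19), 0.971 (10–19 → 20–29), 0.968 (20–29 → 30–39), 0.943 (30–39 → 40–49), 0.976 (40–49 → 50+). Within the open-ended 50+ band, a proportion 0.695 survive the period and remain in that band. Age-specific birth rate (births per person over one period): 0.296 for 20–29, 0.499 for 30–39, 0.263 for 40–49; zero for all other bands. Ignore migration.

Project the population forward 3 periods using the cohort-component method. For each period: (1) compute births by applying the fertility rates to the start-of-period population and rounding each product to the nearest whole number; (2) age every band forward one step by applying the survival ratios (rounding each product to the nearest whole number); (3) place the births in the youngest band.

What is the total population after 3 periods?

9902

Period 1:
Births: 1080 × 0.296 = 320  |  2060 × 0.499 = 1028  |  1140 × 0.263 = 300 — total 1648
10–19: 1340 × 0.977 = 1309
20–29: 1490 × 0.971 = 1447
30–39: 1080 × 0.968 = 1045
40–49: 2060 × 0.943 = 1943
50+: 1140 × 0.976 + 630 × 0.695 = 1113 + 438 = 1551
Population now: 0–9=1648, 10–19=1309, 20–29=1447, 30–39=1045, 40–49=1943, 50+=1551
Period 2:
Births: 1447 × 0.296 = 428  |  1045 × 0.499 = 521  |  1943 × 0.263 = 511 — total 1460
10–19: 1648 × 0.977 = 1610
20–29: 1309 × 0.971 = 1271
30–39: 1447 × 0.968 = 1401
40–49: 1045 × 0.943 = 985
50+: 1943 × 0.976 + 1551 × 0.695 = 1896 + 1078 = 2974
Population now: 0–9=1460, 10–19=1610, 20–29=1271, 30–39=1401, 40–49=985, 50+=2974
Period 3:
Births: 1271 × 0.296 = 376  |  1401 × 0.499 = 699  |  985 × 0.263 = 259 — total 1334
10–19: 1460 × 0.977 = 1426
20–29: 1610 × 0.971 = 1563
30–39: 1271 × 0.968 = 1230
40–49: 1401 × 0.943 = 1321
50+: 985 × 0.976 + 2974 × 0.695 = 961 + 2067 = 3028
Population now: 0–9=1334, 10–19=1426, 20–29=1563, 30–39=1230, 40–49=1321, 50+=3028
Total after period 3: 1334 + 1426 + 1563 + 1230 + 1321 + 3028 = 9902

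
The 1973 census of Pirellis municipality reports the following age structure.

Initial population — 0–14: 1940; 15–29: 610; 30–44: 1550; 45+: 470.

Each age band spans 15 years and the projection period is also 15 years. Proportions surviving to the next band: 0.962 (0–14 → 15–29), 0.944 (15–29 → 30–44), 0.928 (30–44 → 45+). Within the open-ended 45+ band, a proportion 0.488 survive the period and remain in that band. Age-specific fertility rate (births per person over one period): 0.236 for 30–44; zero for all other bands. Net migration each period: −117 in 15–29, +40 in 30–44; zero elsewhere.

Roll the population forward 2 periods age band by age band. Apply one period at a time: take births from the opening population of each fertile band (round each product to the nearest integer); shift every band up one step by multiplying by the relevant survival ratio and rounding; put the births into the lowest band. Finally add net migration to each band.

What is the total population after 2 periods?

3456

Period 1:
Births: 1550 × 0.236 = 366
15–29: 1940 × 0.962 = 1866
30–44: 610 × 0.944 = 576
45+: 1550 × 0.928 + 470 × 0.488 = 1438 + 229 = 1667
Net migration: 15–29 − 117 → 1749; 30–44 + 40 → 616
→ [366, 1749, 616, 1667]
Period 2:
Births: 616 × 0.236 = 145
15–29: 366 × 0.962 = 352
30–44: 1749 × 0.944 = 1651
45+: 616 × 0.928 + 1667 × 0.488 = 572 + 813 = 1385
Net migration: 15–29 − 117 → 235; 30–44 + 40 → 1691
→ [145, 235, 1691, 1385]
Total after period 2: 145 + 235 + 1691 + 1385 = 3456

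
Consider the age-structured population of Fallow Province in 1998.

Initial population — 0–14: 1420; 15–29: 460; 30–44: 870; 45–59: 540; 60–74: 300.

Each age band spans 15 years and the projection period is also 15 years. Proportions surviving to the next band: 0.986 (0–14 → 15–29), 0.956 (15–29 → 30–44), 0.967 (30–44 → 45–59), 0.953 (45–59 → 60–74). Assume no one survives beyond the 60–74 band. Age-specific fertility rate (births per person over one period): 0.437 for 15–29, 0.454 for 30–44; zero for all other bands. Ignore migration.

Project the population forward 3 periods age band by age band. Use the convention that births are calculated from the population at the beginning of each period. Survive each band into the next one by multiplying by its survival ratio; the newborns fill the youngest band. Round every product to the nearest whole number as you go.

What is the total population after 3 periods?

Period 1:
Births: 460 × 0.437 = 201, 870 × 0.454 = 395 ⇒ total 596
15–29: 1420 × 0.986 = 1400
30–44: 460 × 0.956 = 440
45–59: 870 × 0.967 = 841
60–74: 540 × 0.953 = 515
→ [596, 1400, 440, 841, 515]
Period 2:
Births: 1400 × 0.437 = 612, 440 × 0.454 = 200 ⇒ total 812
15–29: 596 × 0.986 = 588
30–44: 1400 × 0.956 = 1338
45–59: 440 × 0.967 = 425
60–74: 841 × 0.953 = 801
→ [812, 588, 1338, 425, 801]
Period 3:
Births: 588 × 0.437 = 257, 1338 × 0.454 = 607 ⇒ total 864
15–29: 812 × 0.986 = 801
30–44: 588 × 0.956 = 562
45–59: 1338 × 0.967 = 1294
60–74: 425 × 0.953 = 405
→ [864, 801, 562, 1294, 405]
Total after period 3: 864 + 801 + 562 + 1294 + 405 = 3926

3926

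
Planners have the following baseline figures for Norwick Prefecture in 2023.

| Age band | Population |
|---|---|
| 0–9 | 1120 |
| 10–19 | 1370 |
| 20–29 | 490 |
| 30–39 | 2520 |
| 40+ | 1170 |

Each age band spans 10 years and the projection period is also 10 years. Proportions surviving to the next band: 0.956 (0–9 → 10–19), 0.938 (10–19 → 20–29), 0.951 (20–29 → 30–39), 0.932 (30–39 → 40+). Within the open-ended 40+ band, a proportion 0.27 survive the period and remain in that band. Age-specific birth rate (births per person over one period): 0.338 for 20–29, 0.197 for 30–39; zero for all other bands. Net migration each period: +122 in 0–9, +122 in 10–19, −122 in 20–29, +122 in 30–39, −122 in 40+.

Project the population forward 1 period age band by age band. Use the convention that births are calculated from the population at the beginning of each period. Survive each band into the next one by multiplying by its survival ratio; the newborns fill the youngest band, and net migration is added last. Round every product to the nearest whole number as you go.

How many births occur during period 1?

662

(Groups numbered youngest = 1 to oldest = 5.)
— Period 1 —
Births: 490 × 0.338 = 166 ; 2520 × 0.197 = 496 ⇒ total 662
Group 2: 1120 × 0.956 = 1071
Group 3: 1370 × 0.938 = 1285
Group 4: 490 × 0.951 = 466
Group 5: 2520 × 0.932 + 1170 × 0.27 = 2349 + 316 = 2665
Net migration: Group 1 + 122 → 784; Group 2 + 122 → 1193; Group 3 − 122 → 1163; Group 4 + 122 → 588; Group 5 − 122 → 2543
→ [784, 1193, 1163, 588, 2543]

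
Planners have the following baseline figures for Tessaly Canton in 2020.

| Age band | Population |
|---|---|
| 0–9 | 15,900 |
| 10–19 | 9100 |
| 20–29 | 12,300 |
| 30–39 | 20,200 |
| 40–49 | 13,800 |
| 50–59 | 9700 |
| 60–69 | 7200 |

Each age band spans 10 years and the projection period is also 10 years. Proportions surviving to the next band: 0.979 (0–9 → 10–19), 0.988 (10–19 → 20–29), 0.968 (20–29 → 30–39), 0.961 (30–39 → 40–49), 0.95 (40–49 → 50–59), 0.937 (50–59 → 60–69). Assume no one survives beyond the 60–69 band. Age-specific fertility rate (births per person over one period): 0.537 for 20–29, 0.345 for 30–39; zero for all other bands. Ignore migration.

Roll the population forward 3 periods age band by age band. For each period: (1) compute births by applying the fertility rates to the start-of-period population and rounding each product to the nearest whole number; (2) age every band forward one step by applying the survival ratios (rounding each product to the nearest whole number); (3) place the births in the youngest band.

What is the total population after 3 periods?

84540

— Period 1 —
Births: 12300 * 0.537 = 6605, 20200 * 0.345 = 6969 → total 13574
10–19: 15900 * 0.979 = 15566
20–29: 9100 * 0.988 = 8991
30–39: 12300 * 0.968 = 11906
40–49: 20200 * 0.961 = 19412
50–59: 13800 * 0.95 = 13110
60–69: 9700 * 0.937 = 9089
Population now: 0–9=13574, 10–19=15566, 20–29=8991, 30–39=11906, 40–49=19412, 50–59=13110, 60–69=9089
— Period 2 —
Births: 8991 * 0.537 = 4828, 11906 * 0.345 = 4108 → total 8936
10–19: 13574 * 0.979 = 13289
20–29: 15566 * 0.988 = 15379
30–39: 8991 * 0.968 = 8703
40–49: 11906 * 0.961 = 11442
50–59: 19412 * 0.95 = 18441
60–69: 13110 * 0.937 = 12284
Population now: 0–9=8936, 10–19=13289, 20–29=15379, 30–39=8703, 40–49=11442, 50–59=18441, 60–69=12284
— Period 3 —
Births: 15379 * 0.537 = 8259, 8703 * 0.345 = 3003 → total 11262
10–19: 8936 * 0.979 = 8748
20–29: 13289 * 0.988 = 13130
30–39: 15379 * 0.968 = 14887
40–49: 8703 * 0.961 = 8364
50–59: 11442 * 0.95 = 10870
60–69: 18441 * 0.937 = 17279
Population now: 0–9=11262, 10–19=8748, 20–29=13130, 30–39=14887, 40–49=8364, 50–59=10870, 60–69=17279
Total after period 3: 11262 + 8748 + 13130 + 14887 + 8364 + 10870 + 17279 = 84540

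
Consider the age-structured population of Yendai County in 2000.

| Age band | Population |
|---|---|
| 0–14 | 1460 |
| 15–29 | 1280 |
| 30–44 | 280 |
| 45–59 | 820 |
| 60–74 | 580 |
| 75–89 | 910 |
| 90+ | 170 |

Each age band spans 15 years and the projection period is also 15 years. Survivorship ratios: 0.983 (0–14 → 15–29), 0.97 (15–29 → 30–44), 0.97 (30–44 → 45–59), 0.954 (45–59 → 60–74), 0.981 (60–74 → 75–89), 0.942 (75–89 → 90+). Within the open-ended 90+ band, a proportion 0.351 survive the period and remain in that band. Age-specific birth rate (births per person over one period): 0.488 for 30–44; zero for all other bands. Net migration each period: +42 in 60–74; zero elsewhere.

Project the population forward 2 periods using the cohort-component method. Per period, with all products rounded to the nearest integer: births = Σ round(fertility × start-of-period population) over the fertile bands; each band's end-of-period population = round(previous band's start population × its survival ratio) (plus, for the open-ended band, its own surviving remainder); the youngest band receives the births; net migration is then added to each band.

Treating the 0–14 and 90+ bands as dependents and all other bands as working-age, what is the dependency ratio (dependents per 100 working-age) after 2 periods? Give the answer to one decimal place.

38.1

After projecting period 1:
Births: 280 × 0.488 = 137
15–29: 1460 × 0.983 = 1435
30–44: 1280 × 0.97 = 1242
45–59: 280 × 0.97 = 272
60–74: 820 × 0.954 = 782
75–89: 580 × 0.981 = 569
90+: 910 × 0.942 + 170 × 0.351 = 857 + 60 = 917
Net migration: 60–74 + 42 → 824
Population now: 0–14=137, 15–29=1435, 30–44=1242, 45–59=272, 60–74=824, 75–89=569, 90+=917
After projecting period 2:
Births: 1242 × 0.488 = 606
15–29: 137 × 0.983 = 135
30–44: 1435 × 0.97 = 1392
45–59: 1242 × 0.97 = 1205
60–74: 272 × 0.954 = 259
75–89: 824 × 0.981 = 808
90+: 569 × 0.942 + 917 × 0.351 = 536 + 322 = 858
Net migration: 60–74 + 42 → 301
Population now: 0–14=606, 15–29=135, 30–44=1392, 45–59=1205, 60–74=301, 75–89=808, 90+=858
Dependents (band 0–14 + band 90+) = 606 + 858 = 1464; working-age = 3841; ratio = 1464/3841 × 100 = 38.1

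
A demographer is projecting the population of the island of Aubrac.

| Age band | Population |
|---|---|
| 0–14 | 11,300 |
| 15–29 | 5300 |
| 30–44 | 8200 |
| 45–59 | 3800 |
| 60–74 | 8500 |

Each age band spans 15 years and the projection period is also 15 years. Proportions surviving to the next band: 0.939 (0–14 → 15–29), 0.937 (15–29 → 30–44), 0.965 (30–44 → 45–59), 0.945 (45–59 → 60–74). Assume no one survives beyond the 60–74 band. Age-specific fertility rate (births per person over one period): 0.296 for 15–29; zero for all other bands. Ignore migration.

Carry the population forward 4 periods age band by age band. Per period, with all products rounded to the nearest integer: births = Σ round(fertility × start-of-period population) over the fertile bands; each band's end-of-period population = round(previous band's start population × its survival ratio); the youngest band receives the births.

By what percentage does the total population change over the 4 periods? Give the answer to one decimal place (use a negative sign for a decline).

-61.1

(Groups numbered youngest = 1 to oldest = 5.)
[period 1]
Births: 5300 × 0.296 = 1569
Group 2: 11300 × 0.939 = 10611
Group 3: 5300 × 0.937 = 4966
Group 4: 8200 × 0.965 = 7913
Group 5: 3800 × 0.945 = 3591
→ [1569, 10611, 4966, 7913, 3591]
[period 2]
Births: 10611 × 0.296 = 3141
Group 2: 1569 × 0.939 = 1473
Group 3: 10611 × 0.937 = 9943
Group 4: 4966 × 0.965 = 4792
Group 5: 7913 × 0.945 = 7478
→ [3141, 1473, 9943, 4792, 7478]
[period 3]
Births: 1473 × 0.296 = 436
Group 2: 3141 × 0.939 = 2949
Group 3: 1473 × 0.937 = 1380
Group 4: 9943 × 0.965 = 9595
Group 5: 4792 × 0.945 = 4528
→ [436, 2949, 1380, 9595, 4528]
[period 4]
Births: 2949 × 0.296 = 873
Group 2: 436 × 0.939 = 409
Group 3: 2949 × 0.937 = 2763
Group 4: 1380 × 0.965 = 1332
Group 5: 9595 × 0.945 = 9067
→ [873, 409, 2763, 1332, 9067]
Total: 37100 → 14444; change = -22656; percentage change = -61.1%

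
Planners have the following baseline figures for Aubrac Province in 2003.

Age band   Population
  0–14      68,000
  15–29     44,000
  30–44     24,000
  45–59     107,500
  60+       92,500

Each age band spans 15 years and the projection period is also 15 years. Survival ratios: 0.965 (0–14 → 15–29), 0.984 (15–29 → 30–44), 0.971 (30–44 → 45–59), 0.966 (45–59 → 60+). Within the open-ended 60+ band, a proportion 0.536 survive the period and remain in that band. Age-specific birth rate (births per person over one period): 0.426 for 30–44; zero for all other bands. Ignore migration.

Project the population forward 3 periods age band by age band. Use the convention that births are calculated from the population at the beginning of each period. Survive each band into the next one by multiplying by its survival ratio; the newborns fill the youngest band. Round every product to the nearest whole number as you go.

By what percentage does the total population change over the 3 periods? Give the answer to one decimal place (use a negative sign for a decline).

Period 1:
Births: 24000 * 0.426 = 10224
15–29: 68000 * 0.965 = 65620
30–44: 44000 * 0.984 = 43296
45–59: 24000 * 0.971 = 23304
60+: 107500 * 0.966 + 92500 * 0.536 = 103845 + 49580 = 153425
Giving 10224 / 65620 / 43296 / 23304 / 153425.
Period 2:
Births: 43296 * 0.426 = 18444
15–29: 10224 * 0.965 = 9866
30–44: 65620 * 0.984 = 64570
45–59: 43296 * 0.971 = 42040
60+: 23304 * 0.966 + 153425 * 0.536 = 22512 + 82236 = 104748
Giving 18444 / 9866 / 64570 / 42040 / 104748.
Period 3:
Births: 64570 * 0.426 = 27507
15–29: 18444 * 0.965 = 17798
30–44: 9866 * 0.984 = 9708
45–59: 64570 * 0.971 = 62697
60+: 42040 * 0.966 + 104748 * 0.536 = 40611 + 56145 = 96756
Giving 27507 / 17798 / 9708 / 62697 / 96756.
Total: 336000 → 214466; change = -121534; percentage change = -36.2%

-36.2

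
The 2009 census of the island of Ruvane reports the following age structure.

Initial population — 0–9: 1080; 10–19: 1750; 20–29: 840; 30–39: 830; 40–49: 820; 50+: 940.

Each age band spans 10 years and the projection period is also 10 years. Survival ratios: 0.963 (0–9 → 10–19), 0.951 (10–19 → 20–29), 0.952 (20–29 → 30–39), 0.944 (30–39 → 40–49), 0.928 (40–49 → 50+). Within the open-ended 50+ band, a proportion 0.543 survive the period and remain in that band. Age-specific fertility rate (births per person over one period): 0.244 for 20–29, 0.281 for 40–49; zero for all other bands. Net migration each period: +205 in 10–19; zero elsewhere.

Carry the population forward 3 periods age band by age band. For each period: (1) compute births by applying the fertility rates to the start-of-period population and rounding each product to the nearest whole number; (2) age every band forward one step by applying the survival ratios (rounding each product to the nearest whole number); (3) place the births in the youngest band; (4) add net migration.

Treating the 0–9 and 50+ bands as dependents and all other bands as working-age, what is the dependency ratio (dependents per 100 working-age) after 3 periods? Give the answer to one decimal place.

Call the groups 1 to 6, youngest first.
— Period 1 —
Births: 840 * 0.244 = 205 ; 820 * 0.281 = 230 → 435
Group 2: 1080 * 0.963 = 1040
Group 3: 1750 * 0.951 = 1664
Group 4: 840 * 0.952 = 800
Group 5: 830 * 0.944 = 784
Group 6: 820 * 0.928 + 940 * 0.543 = 761 + 510 = 1271
Net migration: Group 2 + 205 → 1245
End of period: [435, 1245, 1664, 800, 784, 1271]
— Period 2 —
Births: 1664 * 0.244 = 406 ; 784 * 0.281 = 220 → 626
Group 2: 435 * 0.963 = 419
Group 3: 1245 * 0.951 = 1184
Group 4: 1664 * 0.952 = 1584
Group 5: 800 * 0.944 = 755
Group 6: 784 * 0.928 + 1271 * 0.543 = 728 + 690 = 1418
Net migration: Group 2 + 205 → 624
End of period: [626, 624, 1184, 1584, 755, 1418]
— Period 3 —
Births: 1184 * 0.244 = 289 ; 755 * 0.281 = 212 → 501
Group 2: 626 * 0.963 = 603
Group 3: 624 * 0.951 = 593
Group 4: 1184 * 0.952 = 1127
Group 5: 1584 * 0.944 = 1495
Group 6: 755 * 0.928 + 1418 * 0.543 = 701 + 770 = 1471
Net migration: Group 2 + 205 → 808
End of period: [501, 808, 593, 1127, 1495, 1471]
Dependents (band 0–9 + band 50+) = 501 + 1471 = 1972; working-age = 4023; ratio = 1972/4023 × 100 = 49.0

49.0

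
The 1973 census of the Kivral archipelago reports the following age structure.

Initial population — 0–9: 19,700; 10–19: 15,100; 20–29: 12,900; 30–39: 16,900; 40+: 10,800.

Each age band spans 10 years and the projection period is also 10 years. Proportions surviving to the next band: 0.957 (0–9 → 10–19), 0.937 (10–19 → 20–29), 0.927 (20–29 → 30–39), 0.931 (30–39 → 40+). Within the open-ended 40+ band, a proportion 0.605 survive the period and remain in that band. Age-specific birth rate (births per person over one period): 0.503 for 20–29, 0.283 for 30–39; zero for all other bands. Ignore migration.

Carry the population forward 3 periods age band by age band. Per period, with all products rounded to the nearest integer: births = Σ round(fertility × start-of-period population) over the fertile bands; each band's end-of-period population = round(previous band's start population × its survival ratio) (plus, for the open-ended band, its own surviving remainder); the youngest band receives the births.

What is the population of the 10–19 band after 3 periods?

Call the bands 1 to 5, youngest first.
— Period 1 —
Births: 12900 * 0.503 = 6489  |  16900 * 0.283 = 4783 ⇒ total 11272
Band 2: 19700 * 0.957 = 18853
Band 3: 15100 * 0.937 = 14149
Band 4: 12900 * 0.927 = 11958
Band 5: 16900 * 0.931 + 10800 * 0.605 = 15734 + 6534 = 22268
End of period: [11272, 18853, 14149, 11958, 22268]
— Period 2 —
Births: 14149 * 0.503 = 7117  |  11958 * 0.283 = 3384 ⇒ total 10501
Band 2: 11272 * 0.957 = 10787
Band 3: 18853 * 0.937 = 17665
Band 4: 14149 * 0.927 = 13116
Band 5: 11958 * 0.931 + 22268 * 0.605 = 11133 + 13472 = 24605
End of period: [10501, 10787, 17665, 13116, 24605]
— Period 3 —
Births: 17665 * 0.503 = 8885  |  13116 * 0.283 = 3712 ⇒ total 12597
Band 2: 10501 * 0.957 = 10049
Band 3: 10787 * 0.937 = 10107
Band 4: 17665 * 0.927 = 16375
Band 5: 13116 * 0.931 + 24605 * 0.605 = 12211 + 14886 = 27097
End of period: [12597, 10049, 10107, 16375, 27097]

10049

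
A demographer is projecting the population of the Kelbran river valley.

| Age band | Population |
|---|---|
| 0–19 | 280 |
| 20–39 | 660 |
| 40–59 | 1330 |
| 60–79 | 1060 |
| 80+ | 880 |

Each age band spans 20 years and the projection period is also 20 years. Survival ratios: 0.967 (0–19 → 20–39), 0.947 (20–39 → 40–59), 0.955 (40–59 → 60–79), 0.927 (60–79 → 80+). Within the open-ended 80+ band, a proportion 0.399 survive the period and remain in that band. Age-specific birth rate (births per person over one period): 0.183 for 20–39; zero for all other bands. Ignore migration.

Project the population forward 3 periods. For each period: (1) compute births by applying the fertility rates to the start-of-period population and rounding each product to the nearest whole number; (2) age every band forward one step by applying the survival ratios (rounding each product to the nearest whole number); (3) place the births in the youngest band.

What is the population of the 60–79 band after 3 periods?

245

— Period 1 —
Births: 660 × 0.183 = 121
20–39: 280 × 0.967 = 271
40–59: 660 × 0.947 = 625
60–79: 1330 × 0.955 = 1270
80+: 1060 × 0.927 + 880 × 0.399 = 983 + 351 = 1334
→ [121, 271, 625, 1270, 1334]
— Period 2 —
Births: 271 × 0.183 = 50
20–39: 121 × 0.967 = 117
40–59: 271 × 0.947 = 257
60–79: 625 × 0.955 = 597
80+: 1270 × 0.927 + 1334 × 0.399 = 1177 + 532 = 1709
→ [50, 117, 257, 597, 1709]
— Period 3 —
Births: 117 × 0.183 = 21
20–39: 50 × 0.967 = 48
40–59: 117 × 0.947 = 111
60–79: 257 × 0.955 = 245
80+: 597 × 0.927 + 1709 × 0.399 = 553 + 682 = 1235
→ [21, 48, 111, 245, 1235]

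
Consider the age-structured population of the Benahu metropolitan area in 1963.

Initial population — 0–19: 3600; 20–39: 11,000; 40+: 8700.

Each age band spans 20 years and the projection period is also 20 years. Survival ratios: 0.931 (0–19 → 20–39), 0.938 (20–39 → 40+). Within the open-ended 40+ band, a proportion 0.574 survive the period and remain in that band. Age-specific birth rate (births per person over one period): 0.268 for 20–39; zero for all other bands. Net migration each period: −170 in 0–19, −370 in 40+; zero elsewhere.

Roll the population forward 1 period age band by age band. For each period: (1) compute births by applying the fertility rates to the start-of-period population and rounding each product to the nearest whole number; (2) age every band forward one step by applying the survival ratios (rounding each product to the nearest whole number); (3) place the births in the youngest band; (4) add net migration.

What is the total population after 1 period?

21072

Numbering the groups 1..3 from youngest to oldest:
Period 1:
Births: 11000 × 0.268 = 2948
Group 2: 3600 × 0.931 = 3352
Group 3: 11000 × 0.938 + 8700 × 0.574 = 10318 + 4994 = 15312
Net migration: Group 1 − 170 → 2778; Group 3 − 370 → 14942
Population now: 0–19=2778, 20–39=3352, 40+=14942
Total after period 1: 2778 + 3352 + 14942 = 21072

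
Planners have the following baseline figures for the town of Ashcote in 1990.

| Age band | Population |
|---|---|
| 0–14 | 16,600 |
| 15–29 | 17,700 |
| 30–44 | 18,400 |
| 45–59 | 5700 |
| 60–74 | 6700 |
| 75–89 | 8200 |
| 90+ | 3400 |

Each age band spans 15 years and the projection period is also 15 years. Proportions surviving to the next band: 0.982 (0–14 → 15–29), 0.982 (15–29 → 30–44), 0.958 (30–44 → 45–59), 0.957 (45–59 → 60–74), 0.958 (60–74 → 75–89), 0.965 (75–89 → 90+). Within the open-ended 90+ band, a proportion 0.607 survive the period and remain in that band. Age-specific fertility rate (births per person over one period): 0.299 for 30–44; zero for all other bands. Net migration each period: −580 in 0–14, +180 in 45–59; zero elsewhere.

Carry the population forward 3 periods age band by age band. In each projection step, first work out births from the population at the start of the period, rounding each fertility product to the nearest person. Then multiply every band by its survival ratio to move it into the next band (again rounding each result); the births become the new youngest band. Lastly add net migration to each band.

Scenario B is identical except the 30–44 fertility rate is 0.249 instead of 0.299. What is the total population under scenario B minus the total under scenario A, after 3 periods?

Call the bands 1 to 7, youngest first.
Period 1.
Births: 18400 × 0.299 = 5502
Band 2: 16600 × 0.982 = 16301
Band 3: 17700 × 0.982 = 17381
Band 4: 18400 × 0.958 = 17627
Band 5: 5700 × 0.957 = 5455
Band 6: 6700 × 0.958 = 6419
Band 7: 8200 × 0.965 + 3400 × 0.607 = 7913 + 2064 = 9977
Net migration: Band 1 − 580 → 4922; Band 4 + 180 → 17807
Population now: 0–14=4922, 15–29=16301, 30–44=17381, 45–59=17807, 60–74=5455, 75–89=6419, 90+=9977
Period 2.
Births: 17381 × 0.299 = 5197
Band 2: 4922 × 0.982 = 4833
Band 3: 16301 × 0.982 = 16008
Band 4: 17381 × 0.958 = 16651
Band 5: 17807 × 0.957 = 17041
Band 6: 5455 × 0.958 = 5226
Band 7: 6419 × 0.965 + 9977 × 0.607 = 6194 + 6056 = 12250
Net migration: Band 1 − 580 → 4617; Band 4 + 180 → 16831
Population now: 0–14=4617, 15–29=4833, 30–44=16008, 45–59=16831, 60–74=17041, 75–89=5226, 90+=12250
Period 3.
Births: 16008 × 0.299 = 4786
Band 2: 4617 × 0.982 = 4534
Band 3: 4833 × 0.982 = 4746
Band 4: 16008 × 0.958 = 15336
Band 5: 16831 × 0.957 = 16107
Band 6: 17041 × 0.958 = 16325
Band 7: 5226 × 0.965 + 12250 × 0.607 = 5043 + 7436 = 12479
Net migration: Band 1 − 580 → 4206; Band 4 + 180 → 15516
Population now: 0–14=4206, 15–29=4534, 30–44=4746, 45–59=15516, 60–74=16107, 75–89=16325, 90+=12479
Scenario A total after 3 periods: 73913
Scenario B projection —
Period 1.
Births: 18400 × 0.249 = 4582
Band 2: 16600 × 0.982 = 16301
Band 3: 17700 × 0.982 = 17381
Band 4: 18400 × 0.958 = 17627
Band 5: 5700 × 0.957 = 5455
Band 6: 6700 × 0.958 = 6419
Band 7: 8200 × 0.965 + 3400 × 0.607 = 7913 + 2064 = 9977
Net migration: Band 1 − 580 → 4002; Band 4 + 180 → 17807
Population now: 0–14=4002, 15–29=16301, 30–44=17381, 45–59=17807, 60–74=5455, 75–89=6419, 90+=9977
Period 2.
Births: 17381 × 0.249 = 4328
Band 2: 4002 × 0.982 = 3930
Band 3: 16301 × 0.982 = 16008
Band 4: 17381 × 0.958 = 16651
Band 5: 17807 × 0.957 = 17041
Band 6: 5455 × 0.958 = 5226
Band 7: 6419 × 0.965 + 9977 × 0.607 = 6194 + 6056 = 12250
Net migration: Band 1 − 580 → 3748; Band 4 + 180 → 16831
Population now: 0–14=3748, 15–29=3930, 30–44=16008, 45–59=16831, 60–74=17041, 75–89=5226, 90+=12250
Period 3.
Births: 16008 × 0.249 = 3986
Band 2: 3748 × 0.982 = 3681
Band 3: 3930 × 0.982 = 3859
Band 4: 16008 × 0.958 = 15336
Band 5: 16831 × 0.957 = 16107
Band 6: 17041 × 0.958 = 16325
Band 7: 5226 × 0.965 + 12250 × 0.607 = 5043 + 7436 = 12479
Net migration: Band 1 − 580 → 3406; Band 4 + 180 → 15516
Population now: 0–14=3406, 15–29=3681, 30–44=3859, 45–59=15516, 60–74=16107, 75–89=16325, 90+=12479
Scenario B total after 3 periods: 71373
Difference B − A = 71373 − 73913 = -2540

-2540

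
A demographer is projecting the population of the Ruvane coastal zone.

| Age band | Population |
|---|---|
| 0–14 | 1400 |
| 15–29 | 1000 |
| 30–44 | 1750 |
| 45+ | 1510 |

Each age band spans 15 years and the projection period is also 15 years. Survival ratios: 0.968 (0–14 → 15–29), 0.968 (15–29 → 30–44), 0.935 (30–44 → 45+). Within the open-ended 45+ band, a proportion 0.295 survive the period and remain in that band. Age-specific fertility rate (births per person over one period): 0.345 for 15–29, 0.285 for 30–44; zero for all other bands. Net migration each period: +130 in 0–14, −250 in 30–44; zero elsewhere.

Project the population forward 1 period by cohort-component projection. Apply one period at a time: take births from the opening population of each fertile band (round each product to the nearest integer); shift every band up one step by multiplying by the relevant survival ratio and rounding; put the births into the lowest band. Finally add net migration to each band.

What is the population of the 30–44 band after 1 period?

718

Call the groups 1 to 4, youngest first.
After projecting period 1:
Births: 1000 × 0.345 = 345  |  1750 × 0.285 = 499 → 844
Group 2: 1400 × 0.968 = 1355
Group 3: 1000 × 0.968 = 968
Group 4: 1750 × 0.935 + 1510 × 0.295 = 1636 + 445 = 2081
Net migration: Group 1 + 130 → 974; Group 3 − 250 → 718
→ [974, 1355, 718, 2081]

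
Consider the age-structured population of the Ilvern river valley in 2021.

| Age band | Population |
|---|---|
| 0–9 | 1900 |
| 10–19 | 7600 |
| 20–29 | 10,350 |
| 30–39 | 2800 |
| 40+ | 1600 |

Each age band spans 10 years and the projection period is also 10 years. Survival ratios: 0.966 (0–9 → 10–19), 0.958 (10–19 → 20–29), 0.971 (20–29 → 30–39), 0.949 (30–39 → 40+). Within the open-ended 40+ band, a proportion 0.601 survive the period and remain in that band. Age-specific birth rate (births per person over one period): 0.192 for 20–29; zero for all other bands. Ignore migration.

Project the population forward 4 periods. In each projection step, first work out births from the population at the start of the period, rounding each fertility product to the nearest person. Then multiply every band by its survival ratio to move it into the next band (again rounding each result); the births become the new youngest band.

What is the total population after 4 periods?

Call the bands 1 to 5, youngest first.
[period 1]
Births: 10350 × 0.192 = 1987
Band 2: 1900 × 0.966 = 1835
Band 3: 7600 × 0.958 = 7281
Band 4: 10350 × 0.971 = 10050
Band 5: 2800 × 0.949 + 1600 × 0.601 = 2657 + 962 = 3619
→ [1987, 1835, 7281, 10050, 3619]
[period 2]
Births: 7281 × 0.192 = 1398
Band 2: 1987 × 0.966 = 1919
Band 3: 1835 × 0.958 = 1758
Band 4: 7281 × 0.971 = 7070
Band 5: 10050 × 0.949 + 3619 × 0.601 = 9537 + 2175 = 11712
→ [1398, 1919, 1758, 7070, 11712]
[period 3]
Births: 1758 × 0.192 = 338
Band 2: 1398 × 0.966 = 1350
Band 3: 1919 × 0.958 = 1838
Band 4: 1758 × 0.971 = 1707
Band 5: 7070 × 0.949 + 11712 × 0.601 = 6709 + 7039 = 13748
→ [338, 1350, 1838, 1707, 13748]
[period 4]
Births: 1838 × 0.192 = 353
Band 2: 338 × 0.966 = 327
Band 3: 1350 × 0.958 = 1293
Band 4: 1838 × 0.971 = 1785
Band 5: 1707 × 0.949 + 13748 × 0.601 = 1620 + 8263 = 9883
→ [353, 327, 1293, 1785, 9883]
Total after period 4: 353 + 327 + 1293 + 1785 + 9883 = 13641

13641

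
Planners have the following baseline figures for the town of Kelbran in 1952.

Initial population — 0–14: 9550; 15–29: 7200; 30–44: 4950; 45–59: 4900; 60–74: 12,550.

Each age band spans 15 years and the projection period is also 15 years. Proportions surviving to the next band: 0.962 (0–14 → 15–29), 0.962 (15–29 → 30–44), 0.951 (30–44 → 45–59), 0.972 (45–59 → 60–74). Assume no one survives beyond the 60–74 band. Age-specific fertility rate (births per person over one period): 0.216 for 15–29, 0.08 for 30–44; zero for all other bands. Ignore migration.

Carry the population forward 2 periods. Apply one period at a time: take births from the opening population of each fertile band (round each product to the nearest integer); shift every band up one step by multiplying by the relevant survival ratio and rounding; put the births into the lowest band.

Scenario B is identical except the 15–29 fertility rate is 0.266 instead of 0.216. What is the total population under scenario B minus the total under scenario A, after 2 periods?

806

Call the bands 1 to 5, youngest first.
Period 1.
Births: 7200 * 0.216 = 1555, 4950 * 0.08 = 396 → total 1951
Band 2: 9550 * 0.962 = 9187
Band 3: 7200 * 0.962 = 6926
Band 4: 4950 * 0.951 = 4707
Band 5: 4900 * 0.972 = 4763
Giving 1951 / 9187 / 6926 / 4707 / 4763.
Period 2.
Births: 9187 * 0.216 = 1984, 6926 * 0.08 = 554 → total 2538
Band 2: 1951 * 0.962 = 1877
Band 3: 9187 * 0.962 = 8838
Band 4: 6926 * 0.951 = 6587
Band 5: 4707 * 0.972 = 4575
Giving 2538 / 1877 / 8838 / 6587 / 4575.
Scenario A total after 2 periods: 24415
Scenario B projection —
Period 1.
Births: 7200 * 0.266 = 1915, 4950 * 0.08 = 396 → total 2311
Band 2: 9550 * 0.962 = 9187
Band 3: 7200 * 0.962 = 6926
Band 4: 4950 * 0.951 = 4707
Band 5: 4900 * 0.972 = 4763
Giving 2311 / 9187 / 6926 / 4707 / 4763.
Period 2.
Births: 9187 * 0.266 = 2444, 6926 * 0.08 = 554 → total 2998
Band 2: 2311 * 0.962 = 2223
Band 3: 9187 * 0.962 = 8838
Band 4: 6926 * 0.951 = 6587
Band 5: 4707 * 0.972 = 4575
Giving 2998 / 2223 / 8838 / 6587 / 4575.
Scenario B total after 2 periods: 25221
Difference B − A = 25221 − 24415 = 806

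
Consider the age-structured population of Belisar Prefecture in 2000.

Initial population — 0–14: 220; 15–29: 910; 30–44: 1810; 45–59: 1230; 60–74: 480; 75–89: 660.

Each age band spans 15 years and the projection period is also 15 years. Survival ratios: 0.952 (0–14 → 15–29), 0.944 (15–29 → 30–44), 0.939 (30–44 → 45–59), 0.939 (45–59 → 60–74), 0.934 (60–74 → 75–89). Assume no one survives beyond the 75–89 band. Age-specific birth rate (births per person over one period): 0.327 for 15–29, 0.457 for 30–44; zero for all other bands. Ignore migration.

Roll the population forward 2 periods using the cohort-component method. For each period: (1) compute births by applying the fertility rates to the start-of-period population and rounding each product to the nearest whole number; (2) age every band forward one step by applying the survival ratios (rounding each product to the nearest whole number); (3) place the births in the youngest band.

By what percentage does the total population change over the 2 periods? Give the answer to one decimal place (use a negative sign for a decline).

-1.9

Numbering the bands 1..6 from youngest to oldest:
Period 1:
Births: 910 × 0.327 = 298  |  1810 × 0.457 = 827 ⇒ total 1125
Band 2: 220 × 0.952 = 209
Band 3: 910 × 0.944 = 859
Band 4: 1810 × 0.939 = 1700
Band 5: 1230 × 0.939 = 1155
Band 6: 480 × 0.934 = 448
End of period: [1125, 209, 859, 1700, 1155, 448]
Period 2:
Births: 209 × 0.327 = 68  |  859 × 0.457 = 393 ⇒ total 461
Band 2: 1125 × 0.952 = 1071
Band 3: 209 × 0.944 = 197
Band 4: 859 × 0.939 = 807
Band 5: 1700 × 0.939 = 1596
Band 6: 1155 × 0.934 = 1079
End of period: [461, 1071, 197, 807, 1596, 1079]
Total: 5310 → 5211; change = -99; percentage change = -1.9%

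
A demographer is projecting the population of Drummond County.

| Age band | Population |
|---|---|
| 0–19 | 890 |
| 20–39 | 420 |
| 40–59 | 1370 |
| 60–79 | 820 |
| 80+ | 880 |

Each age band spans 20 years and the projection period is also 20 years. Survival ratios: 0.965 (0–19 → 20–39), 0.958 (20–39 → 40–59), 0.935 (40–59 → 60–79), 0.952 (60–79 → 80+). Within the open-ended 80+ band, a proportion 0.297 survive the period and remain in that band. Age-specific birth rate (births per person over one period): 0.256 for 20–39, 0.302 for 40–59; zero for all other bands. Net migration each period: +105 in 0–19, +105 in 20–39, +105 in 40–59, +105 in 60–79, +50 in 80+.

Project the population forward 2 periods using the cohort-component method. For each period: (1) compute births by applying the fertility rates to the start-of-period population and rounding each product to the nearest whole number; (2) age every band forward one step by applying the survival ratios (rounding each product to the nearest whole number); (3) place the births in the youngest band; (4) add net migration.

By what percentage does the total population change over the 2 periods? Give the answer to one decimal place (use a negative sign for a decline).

3.1

Call the groups 1 to 5, youngest first.
[period 1]
Births: 420 × 0.256 = 108  |  1370 × 0.302 = 414 — total 522
Group 2: 890 × 0.965 = 859
Group 3: 420 × 0.958 = 402
Group 4: 1370 × 0.935 = 1281
Group 5: 820 × 0.952 + 880 × 0.297 = 781 + 261 = 1042
Net migration: Group 1 + 105 → 627; Group 2 + 105 → 964; Group 3 + 105 → 507; Group 4 + 105 → 1386; Group 5 + 50 → 1092
End of period: [627, 964, 507, 1386, 1092]
[period 2]
Births: 964 × 0.256 = 247  |  507 × 0.302 = 153 — total 400
Group 2: 627 × 0.965 = 605
Group 3: 964 × 0.958 = 924
Group 4: 507 × 0.935 = 474
Group 5: 1386 × 0.952 + 1092 × 0.297 = 1319 + 324 = 1643
Net migration: Group 1 + 105 → 505; Group 2 + 105 → 710; Group 3 + 105 → 1029; Group 4 + 105 → 579; Group 5 + 50 → 1693
End of period: [505, 710, 1029, 579, 1693]
Total: 4380 → 4516; change = 136; percentage change = 3.1%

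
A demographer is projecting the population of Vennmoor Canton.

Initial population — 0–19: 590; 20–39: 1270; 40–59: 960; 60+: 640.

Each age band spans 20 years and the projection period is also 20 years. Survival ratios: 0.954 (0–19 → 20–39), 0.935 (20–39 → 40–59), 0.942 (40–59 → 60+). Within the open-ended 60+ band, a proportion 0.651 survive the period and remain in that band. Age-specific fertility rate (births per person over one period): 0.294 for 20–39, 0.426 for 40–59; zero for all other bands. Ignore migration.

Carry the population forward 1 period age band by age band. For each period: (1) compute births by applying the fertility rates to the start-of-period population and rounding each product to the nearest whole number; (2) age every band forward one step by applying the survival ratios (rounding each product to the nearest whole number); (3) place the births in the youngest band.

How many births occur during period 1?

Let group 1 be 0–19 through group 4 = 60+.
[period 1]
Births: 1270 × 0.294 = 373  |  960 × 0.426 = 409 → total 782
Group 2: 590 × 0.954 = 563
Group 3: 1270 × 0.935 = 1187
Group 4: 960 × 0.942 + 640 × 0.651 = 904 + 417 = 1321
→ [782, 563, 1187, 1321]

782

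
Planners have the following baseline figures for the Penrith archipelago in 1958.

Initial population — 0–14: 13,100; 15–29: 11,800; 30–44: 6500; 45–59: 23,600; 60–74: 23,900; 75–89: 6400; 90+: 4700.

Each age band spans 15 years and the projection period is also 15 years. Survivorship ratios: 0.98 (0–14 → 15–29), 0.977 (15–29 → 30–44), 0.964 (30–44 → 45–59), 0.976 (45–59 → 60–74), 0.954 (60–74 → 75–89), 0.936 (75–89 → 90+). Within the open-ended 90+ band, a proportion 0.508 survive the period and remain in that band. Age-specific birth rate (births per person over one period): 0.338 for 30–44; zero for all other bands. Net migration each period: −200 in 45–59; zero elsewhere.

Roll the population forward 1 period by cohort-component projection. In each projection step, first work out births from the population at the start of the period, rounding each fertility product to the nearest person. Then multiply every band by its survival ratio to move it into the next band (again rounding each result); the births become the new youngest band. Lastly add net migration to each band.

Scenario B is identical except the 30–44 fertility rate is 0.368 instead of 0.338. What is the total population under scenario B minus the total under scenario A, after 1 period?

(Groups numbered youngest = 1 to oldest = 7.)
— Period 1 —
Births: 6500 * 0.338 = 2197
Group 2: 13100 * 0.98 = 12838
Group 3: 11800 * 0.977 = 11529
Group 4: 6500 * 0.964 = 6266
Group 5: 23600 * 0.976 = 23034
Group 6: 23900 * 0.954 = 22801
Group 7: 6400 * 0.936 + 4700 * 0.508 = 5990 + 2388 = 8378
Net migration: Group 4 − 200 → 6066
Population now: 0–14=2197, 15–29=12838, 30–44=11529, 45–59=6066, 60–74=23034, 75–89=22801, 90+=8378
Scenario A total after 1 period: 86843
Scenario B projection —
— Period 1 —
Births: 6500 * 0.368 = 2392
Group 2: 13100 * 0.98 = 12838
Group 3: 11800 * 0.977 = 11529
Group 4: 6500 * 0.964 = 6266
Group 5: 23600 * 0.976 = 23034
Group 6: 23900 * 0.954 = 22801
Group 7: 6400 * 0.936 + 4700 * 0.508 = 5990 + 2388 = 8378
Net migration: Group 4 − 200 → 6066
Population now: 0–14=2392, 15–29=12838, 30–44=11529, 45–59=6066, 60–74=23034, 75–89=22801, 90+=8378
Scenario B total after 1 period: 87038
Difference B − A = 87038 − 86843 = 195

195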